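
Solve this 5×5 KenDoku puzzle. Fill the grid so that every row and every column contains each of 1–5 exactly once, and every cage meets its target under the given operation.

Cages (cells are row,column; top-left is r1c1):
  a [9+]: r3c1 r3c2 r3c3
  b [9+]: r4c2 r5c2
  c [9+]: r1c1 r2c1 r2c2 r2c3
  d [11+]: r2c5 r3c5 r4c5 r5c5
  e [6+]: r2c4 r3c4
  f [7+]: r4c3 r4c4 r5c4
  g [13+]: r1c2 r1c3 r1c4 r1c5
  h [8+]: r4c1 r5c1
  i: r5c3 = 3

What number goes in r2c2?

2

Cage i is given, which forces r5c3 = 3.
Cage h's pair has sum 8, so r4c1 = 3.
Row 5 now contains 3, so r5c1 = 5.
Row 5 now contains 5, leaving r5c2 = 4.
Cage a has sum 9, so r3c2 = 3.
Column 2 now contains 4, leaving r4c2 = 5.
Column 2 now contains 5, which forces r1c2 = 1.
1 is placed in column 2; hence r2c2 = 2.
Cage d needs sum 11, leaving r2c5 = 3.
Cage d has sum 11, leaving r3c5 = 5.
Row 1 already has 1, which forces r1c1 = 2.
Cage g needs sum 13; hence r1c3 = 5.
Cage g has sum 13; hence r1c4 = 3.
5 is placed in column 5, so r1c5 = 4.
Column 1 now contains 2, so r3c1 = 4.
Row 3 now contains 4, so r3c3 = 2.
2 is placed in row 3, so r3c4 = 1.
Column 4 now contains 1, leaving r5c4 = 2.
Row 5 now contains 2, which forces r5c5 = 1.
Column 1 now contains 4, so r2c1 = 1.
Cage c needs sum 9; hence r2c3 = 4.
The two cells of cage e must have sum 6, which forces r2c4 = 5.
Cage f needs sum 7, so r4c3 = 1.
Column 4 now contains 2, leaving r4c4 = 4.
Column 5 now contains 1, so r4c5 = 2.
Filled in: 2 1 5 3 4 / 1 2 4 5 3 / 4 3 2 1 5 / 3 5 1 4 2 / 5 4 3 2 1.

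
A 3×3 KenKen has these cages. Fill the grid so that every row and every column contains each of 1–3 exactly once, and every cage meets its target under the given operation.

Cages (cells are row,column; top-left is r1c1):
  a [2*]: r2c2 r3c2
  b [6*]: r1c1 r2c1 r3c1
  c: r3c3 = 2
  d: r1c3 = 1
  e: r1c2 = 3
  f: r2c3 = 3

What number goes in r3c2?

1

Cage e is given, so r1c2 = 3.
Cage d is given, leaving r1c3 = 1.
F is a freebie; hence r2c3 = 3.
Cage c is a single given cell, which forces r3c3 = 2.
Row 1 now contains 1; hence r1c1 = 2.
The 3 cells of cage b must have product 6, leaving r2c1 = 1.
The two cells of cage a must have product 2, leaving r2c2 = 2.
Cage b has product 6, which forces r3c1 = 3.
Row 3 now contains 2; hence r3c2 = 1.
The full grid is 2 3 1 / 1 2 3 / 3 1 2.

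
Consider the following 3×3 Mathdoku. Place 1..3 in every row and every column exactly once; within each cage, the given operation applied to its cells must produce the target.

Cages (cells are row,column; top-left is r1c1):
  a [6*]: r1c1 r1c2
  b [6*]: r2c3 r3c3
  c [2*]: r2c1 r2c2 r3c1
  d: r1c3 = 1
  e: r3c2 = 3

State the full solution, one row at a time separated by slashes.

3 2 1 / 2 1 3 / 1 3 2

D is a freebie, which forces r1c3 = 1.
Cage c needs product 2, so r2c1 = 2.
Cage c needs product 2, leaving r2c2 = 1.
Row 2 now contains 2, which forces r2c3 = 3.
Cage c needs product 2, leaving r3c1 = 1.
E is a freebie, so r3c2 = 3.
Column 3 now contains 3, so r3c3 = 2.
Column 1 already has 2, which forces r1c1 = 3.
Column 2 already has 3; hence r1c2 = 2.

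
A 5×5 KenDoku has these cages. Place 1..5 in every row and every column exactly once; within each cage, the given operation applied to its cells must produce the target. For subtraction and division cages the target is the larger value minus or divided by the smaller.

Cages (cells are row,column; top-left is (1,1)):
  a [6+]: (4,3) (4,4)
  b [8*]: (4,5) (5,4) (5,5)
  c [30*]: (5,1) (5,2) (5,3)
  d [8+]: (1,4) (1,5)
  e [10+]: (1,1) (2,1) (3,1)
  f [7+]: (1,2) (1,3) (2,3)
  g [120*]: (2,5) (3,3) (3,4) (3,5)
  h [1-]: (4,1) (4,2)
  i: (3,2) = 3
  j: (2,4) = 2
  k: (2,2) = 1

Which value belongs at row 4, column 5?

K is a freebie, so (2,2) = 1.
J is a freebie, leaving (2,4) = 2.
Cage i is a single given cell, which forces (3,2) = 3.
Cage f needs sum 7, so (1,2) = 2.
The 3 cells of cage f must have sum 7; hence (1,3) = 1.
The 3 cells of cage f must have sum 7, which forces (2,3) = 4.
Cage g needs product 120, which forces (2,5) = 3.
Column 2 now contains 2, so (5,2) = 5.
Cage d's pair has sum 8, so (1,4) = 3.
3 is placed in column 5, leaving (1,5) = 5.
Row 2 already has 3, which forces (2,1) = 5.
5 is placed in column 1; hence (4,1) = 3.
Column 2 now contains 5, leaving (4,2) = 4.
4 is placed in row 4, leaving (4,4) = 1.
Row 4 now contains 1; hence (4,5) = 2.
3 is placed in column 1; hence (5,1) = 2.
Row 5 now contains 2, leaving (5,3) = 3.
Column 4 already has 1, so (5,4) = 4.
Row 5 now contains 4, so (5,5) = 1.
Row 1 now contains 3, so (1,1) = 4.
Column 1 already has 2, leaving (3,1) = 1.
The 4 cells of cage g must have product 120, which forces (3,3) = 2.
4 is placed in column 4, which forces (3,4) = 5.
Column 5 already has 2, so (3,5) = 4.
2 is placed in row 4, so (4,3) = 5.
The full grid is 4 2 1 3 5 / 5 1 4 2 3 / 1 3 2 5 4 / 3 4 5 1 2 / 2 5 3 4 1.

2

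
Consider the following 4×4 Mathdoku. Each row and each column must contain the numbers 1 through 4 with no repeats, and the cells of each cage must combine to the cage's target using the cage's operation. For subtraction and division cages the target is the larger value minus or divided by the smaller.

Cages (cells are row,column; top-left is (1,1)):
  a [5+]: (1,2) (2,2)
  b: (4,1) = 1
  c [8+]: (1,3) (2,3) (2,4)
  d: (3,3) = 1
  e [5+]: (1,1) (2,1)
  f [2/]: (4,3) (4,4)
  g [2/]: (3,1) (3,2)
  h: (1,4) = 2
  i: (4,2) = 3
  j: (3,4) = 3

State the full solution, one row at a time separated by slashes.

3 1 4 2 / 2 4 3 1 / 4 2 1 3 / 1 3 2 4

Cage h is given, which forces (1,4) = 2.
D is a freebie, which forces (3,3) = 1.
J is a freebie; hence (3,4) = 3.
B is a freebie, so (4,1) = 1.
I is a freebie, leaving (4,2) = 3.
Row 4 already has 1, so (4,4) = 4.
Cage e's pair has sum 5, so (1,1) = 3.
Row 1 now contains 3, leaving (1,3) = 4.
The two cells of cage e must have sum 5, which forces (2,1) = 2.
Column 3 now contains 4; hence (2,3) = 3.
Column 4 already has 4, so (2,4) = 1.
Column 1 now contains 2; hence (3,1) = 4.
Row 3 now contains 4, leaving (3,2) = 2.
4 is placed in row 4, so (4,3) = 2.
4 is placed in row 1, so (1,2) = 1.
Row 2 already has 1, so (2,2) = 4.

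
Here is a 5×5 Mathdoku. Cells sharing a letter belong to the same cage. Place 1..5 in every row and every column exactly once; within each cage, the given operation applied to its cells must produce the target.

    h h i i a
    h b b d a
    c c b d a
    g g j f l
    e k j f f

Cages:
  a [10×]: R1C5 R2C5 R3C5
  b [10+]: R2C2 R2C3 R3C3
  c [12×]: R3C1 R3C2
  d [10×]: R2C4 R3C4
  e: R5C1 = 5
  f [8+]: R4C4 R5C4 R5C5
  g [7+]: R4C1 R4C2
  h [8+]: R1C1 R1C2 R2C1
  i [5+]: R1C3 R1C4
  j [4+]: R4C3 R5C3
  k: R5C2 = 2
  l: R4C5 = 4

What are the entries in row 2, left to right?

L is a freebie; hence R4C5 = 4.
Cage e is a single given cell; hence R5C1 = 5.
K is a freebie, leaving R5C2 = 2.
The two cells of cage g must have sum 7, leaving R4C1 = 2.
The two cells of cage g must have sum 7; hence R4C2 = 5.
Cage f needs sum 8; hence R5C4 = 4.
Row 1 needs a 5, and only R1C5 is open for it.
In column 5, 3 can only go at R5C5, so R5C5 = 3.
Cage j's pair has sum 4; hence R4C3 = 3.
The 3 cells of cage f must have sum 8, so R4C4 = 1.
3 is placed in row 5, leaving R5C3 = 1.
The two cells of cage i must have sum 5, leaving R1C3 = 2.
The two cells of cage i must have sum 5, which forces R1C4 = 3.
Cage h has sum 8, which forces R2C1 = 3.
Cage b has sum 10, leaving R2C2 = 1.
1 is placed in row 2, so R2C5 = 2.
3 is placed in column 1, so R3C1 = 4.
Row 3 now contains 4; hence R3C2 = 3.
Row 3 now contains 4, which forces R3C3 = 5.
5 is placed in row 3; hence R3C4 = 2.
2 is placed in column 5, so R3C5 = 1.
Column 1 already has 4; hence R1C1 = 1.
1 is placed in column 2, which forces R1C2 = 4.
5 is placed in column 3, leaving R2C3 = 4.
Row 2 already has 2, leaving R2C4 = 5.
Completed grid: 1 4 2 3 5 / 3 1 4 5 2 / 4 3 5 2 1 / 2 5 3 1 4 / 5 2 1 4 3.

3 1 4 5 2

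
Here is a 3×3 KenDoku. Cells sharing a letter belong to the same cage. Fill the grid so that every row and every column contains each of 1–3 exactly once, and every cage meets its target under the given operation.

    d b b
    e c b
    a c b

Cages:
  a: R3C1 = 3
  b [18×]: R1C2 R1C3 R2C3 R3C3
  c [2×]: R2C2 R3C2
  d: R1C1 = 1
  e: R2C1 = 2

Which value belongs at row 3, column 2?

2

Cage d is a single given cell, so R1C1 = 1.
Cage b needs product 18, leaving R1C2 = 3.
Row 1 already has 1; hence R1C3 = 2.
E is a freebie, so R2C1 = 2.
Row 2 already has 2, leaving R2C2 = 1.
1 is placed in row 2; hence R2C3 = 3.
Cage a is a single given cell, leaving R3C1 = 3.
1 is placed in column 2; hence R3C2 = 2.
Column 3 already has 3, which forces R3C3 = 1.
The full grid is 1 3 2 / 2 1 3 / 3 2 1.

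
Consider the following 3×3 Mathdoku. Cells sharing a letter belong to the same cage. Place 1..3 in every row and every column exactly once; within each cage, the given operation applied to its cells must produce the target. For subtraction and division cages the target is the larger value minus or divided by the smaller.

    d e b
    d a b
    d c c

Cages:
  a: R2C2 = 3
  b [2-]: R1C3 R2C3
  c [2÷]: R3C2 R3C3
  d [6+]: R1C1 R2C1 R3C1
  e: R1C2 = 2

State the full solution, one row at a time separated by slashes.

1 2 3 / 2 3 1 / 3 1 2

Cage e is given, leaving R1C2 = 2.
Cage a is given, so R2C2 = 3.
Row 2 now contains 3, leaving R2C3 = 1.
2 is placed in column 2, which forces R3C2 = 1.
Column 3 now contains 1, which forces R3C3 = 2.
Cage d has sum 6, leaving R1C1 = 1.
Column 3 now contains 1, so R1C3 = 3.
Row 2 now contains 1, which forces R2C1 = 2.
2 is placed in row 3, which forces R3C1 = 3.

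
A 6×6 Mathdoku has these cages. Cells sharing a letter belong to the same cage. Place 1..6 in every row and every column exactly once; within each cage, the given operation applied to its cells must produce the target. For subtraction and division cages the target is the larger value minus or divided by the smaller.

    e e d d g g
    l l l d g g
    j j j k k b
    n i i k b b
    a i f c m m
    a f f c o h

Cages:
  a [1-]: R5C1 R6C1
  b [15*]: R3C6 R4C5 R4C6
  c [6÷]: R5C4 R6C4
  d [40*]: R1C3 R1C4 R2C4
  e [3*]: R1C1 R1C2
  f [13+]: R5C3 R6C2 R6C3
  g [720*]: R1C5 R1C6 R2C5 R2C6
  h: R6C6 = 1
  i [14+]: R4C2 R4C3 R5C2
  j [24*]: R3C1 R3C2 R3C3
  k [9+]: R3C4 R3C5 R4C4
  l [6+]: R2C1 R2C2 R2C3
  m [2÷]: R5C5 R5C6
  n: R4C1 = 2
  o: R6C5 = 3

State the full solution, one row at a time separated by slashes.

N is a freebie, so R4C1 = 2.
O is a freebie, which forces R6C5 = 3.
Cage h is a single given cell, which forces R6C6 = 1.
The 3 cells of cage b must have product 15, so R4C5 = 1.
Cage c's pair has quotient 6, which forces R5C4 = 1.
Row 6 already has 1, leaving R6C4 = 6.
In row 3, 5 can only go at R3C6, so R3C6 = 5.
Column 6 now contains 5, so R4C6 = 3.
Cage k needs sum 9, leaving R3C4 = 3.
The 3 cells of cage k must have sum 9; hence R3C5 = 2.
3 is placed in row 4, so R4C4 = 4.
Column 5 now contains 2, leaving R5C5 = 4.
4 is placed in row 5, leaving R5C6 = 2.
Cage d needs product 40; hence R1C3 = 4.
Row 1 already has 4; hence R1C6 = 6.
Column 6 now contains 6, leaving R2C6 = 4.
The 3 cells of cage i must have sum 14, leaving R5C2 = 3.
4 is placed in row 5; hence R5C3 = 6.
Cage e's pair has product 3, leaving R1C1 = 3.
Column 2 now contains 3; hence R1C2 = 1.
6 is placed in row 1; hence R1C5 = 5.
3 is placed in column 1; hence R2C1 = 1.
1 is placed in column 2, so R2C2 = 2.
Row 2 already has 2; hence R2C3 = 3.
Row 2 already has 2, leaving R2C4 = 5.
Cage g has product 720; hence R2C5 = 6.
Column 3 already has 6; hence R3C3 = 1.
Cage i has sum 14, so R4C2 = 6.
Column 3 already has 6, which forces R4C3 = 5.
Row 5 already has 6; hence R5C1 = 5.
Cage a's pair has difference 1, which forces R6C1 = 4.
Column 2 already has 2, which forces R6C2 = 5.
5 is placed in column 3, so R6C3 = 2.
5 is placed in row 1, leaving R1C4 = 2.
Column 1 now contains 4; hence R3C1 = 6.
Column 2 already has 6, so R3C2 = 4.

3 1 4 2 5 6 / 1 2 3 5 6 4 / 6 4 1 3 2 5 / 2 6 5 4 1 3 / 5 3 6 1 4 2 / 4 5 2 6 3 1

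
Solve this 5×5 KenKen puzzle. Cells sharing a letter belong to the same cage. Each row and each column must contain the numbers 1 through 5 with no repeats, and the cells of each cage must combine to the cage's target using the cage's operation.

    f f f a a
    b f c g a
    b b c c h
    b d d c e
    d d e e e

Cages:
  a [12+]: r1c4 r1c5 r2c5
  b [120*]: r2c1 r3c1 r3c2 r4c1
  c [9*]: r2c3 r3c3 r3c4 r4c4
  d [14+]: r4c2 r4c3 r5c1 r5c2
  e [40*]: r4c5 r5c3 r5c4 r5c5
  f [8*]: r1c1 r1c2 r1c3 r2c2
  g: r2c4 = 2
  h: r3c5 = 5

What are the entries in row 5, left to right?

2 3 5 4 1

Cage f needs product 8; hence r2c2 = 1.
Row 2 now contains 1, which forces r2c3 = 3.
Cage g is a single given cell, which forces r2c4 = 2.
Column 3 now contains 3; hence r3c3 = 1.
1 is placed in row 3, which forces r3c4 = 3.
Cage h is a single given cell, leaving r3c5 = 5.
3 is placed in column 4, which forces r4c4 = 1.
Cage f needs product 8, leaving r1c1 = 1.
Cage a needs sum 12; hence r1c4 = 5.
Cage a has sum 12, so r1c5 = 3.
Cage b needs product 120, so r2c1 = 5.
Column 5 already has 5, so r2c5 = 4.
Cage b needs product 120, leaving r4c1 = 3.
Column 5 already has 4, so r4c5 = 2.
5 is placed in column 4; hence r5c4 = 4.
Cage e has product 40; hence r5c5 = 1.
Row 5 already has 4, leaving r5c1 = 2.
Cage d needs sum 14, so r5c2 = 3.
Cage e needs product 40; hence r5c3 = 5.
Column 1 already has 2, which forces r3c1 = 4.
Cage b needs product 120, leaving r3c2 = 2.
Cage d needs sum 14; hence r4c2 = 5.
Column 3 now contains 5, leaving r4c3 = 4.
2 is placed in column 2; hence r1c2 = 4.
Column 3 now contains 4; hence r1c3 = 2.
Filled in: 1 4 2 5 3 / 5 1 3 2 4 / 4 2 1 3 5 / 3 5 4 1 2 / 2 3 5 4 1.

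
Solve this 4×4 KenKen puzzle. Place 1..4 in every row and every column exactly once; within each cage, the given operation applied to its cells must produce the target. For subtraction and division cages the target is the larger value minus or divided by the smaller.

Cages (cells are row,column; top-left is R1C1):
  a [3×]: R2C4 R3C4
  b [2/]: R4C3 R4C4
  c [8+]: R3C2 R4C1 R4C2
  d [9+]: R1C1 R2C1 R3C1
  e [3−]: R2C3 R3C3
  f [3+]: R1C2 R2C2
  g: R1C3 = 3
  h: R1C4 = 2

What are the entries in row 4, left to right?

G is a freebie, which forces R1C3 = 3.
Cage h is given; hence R1C4 = 2.
Row 1 already has 2, so R1C1 = 4.
Row 1 already has 2, leaving R1C2 = 1.
The two cells of cage f must have sum 3, which forces R2C2 = 2.
The two cells of cage b must have quotient 2, leaving R4C3 = 2.
Row 2 now contains 2, which forces R2C1 = 3.
Row 2 already has 3, so R2C4 = 1.
Cage d needs sum 9, leaving R3C1 = 2.
Column 4 already has 1, which forces R3C4 = 3.
Cage c has sum 8, so R4C1 = 1.
Column 4 already has 1, so R4C4 = 4.
Row 2 already has 1, so R2C3 = 4.
Row 3 already has 3; hence R3C2 = 4.
The two cells of cage e must have difference 3, which forces R3C3 = 1.
Row 4 now contains 4, so R4C2 = 3.
The full grid is 4 1 3 2 / 3 2 4 1 / 2 4 1 3 / 1 3 2 4.

1 3 2 4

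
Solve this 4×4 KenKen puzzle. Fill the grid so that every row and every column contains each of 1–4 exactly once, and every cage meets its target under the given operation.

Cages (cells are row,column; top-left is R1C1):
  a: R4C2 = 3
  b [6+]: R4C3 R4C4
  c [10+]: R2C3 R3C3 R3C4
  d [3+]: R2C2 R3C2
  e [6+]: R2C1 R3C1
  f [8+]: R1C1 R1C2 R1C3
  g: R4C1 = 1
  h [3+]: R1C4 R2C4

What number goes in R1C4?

G is a freebie; hence R4C1 = 1.
A is a freebie; hence R4C2 = 3.
The only place for 2 in row 1 is R1C4.
2 is placed in column 4, so R2C4 = 1.
Cage b needs two cells with sum 6, which forces R4C3 = 2.
2 is placed in column 4, leaving R4C4 = 4.
Row 2 now contains 1; hence R2C2 = 2.
The 3 cells of cage c must have sum 10; hence R2C3 = 3.
The two cells of cage d must have sum 3, leaving R3C2 = 1.
Column 3 already has 2; hence R3C3 = 4.
4 is placed in column 4, so R3C4 = 3.
The 3 cells of cage f must have sum 8, leaving R1C1 = 3.
Column 2 now contains 1; hence R1C2 = 4.
4 is placed in column 3; hence R1C3 = 1.
2 is placed in row 2, which forces R2C1 = 4.
Row 3 now contains 4, leaving R3C1 = 2.
The full grid is 3 4 1 2 / 4 2 3 1 / 2 1 4 3 / 1 3 2 4.

2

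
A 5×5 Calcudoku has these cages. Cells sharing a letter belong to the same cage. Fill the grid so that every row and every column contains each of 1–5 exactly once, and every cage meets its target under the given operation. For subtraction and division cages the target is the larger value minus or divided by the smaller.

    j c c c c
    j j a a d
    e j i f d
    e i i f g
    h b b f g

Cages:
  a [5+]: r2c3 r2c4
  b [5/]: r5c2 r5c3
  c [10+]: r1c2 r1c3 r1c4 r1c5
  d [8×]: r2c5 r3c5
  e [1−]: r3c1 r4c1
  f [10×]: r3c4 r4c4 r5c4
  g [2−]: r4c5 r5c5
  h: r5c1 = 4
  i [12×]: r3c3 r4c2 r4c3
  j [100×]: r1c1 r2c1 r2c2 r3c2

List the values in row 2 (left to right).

H is a freebie; hence r5c1 = 4.
The only place for 5 in row 1 is r1c1.
The only place for 5 in row 2 is r2c2.
Column 2 already has 5; hence r5c2 = 1.
Cage b needs two cells with quotient 5; hence r5c3 = 5.
Row 5 now contains 5, leaving r5c4 = 2.
Row 5 already has 2; hence r5c5 = 3.
Row 2 needs a 3, and only r2c4 is open for it.
Cage a needs two cells with sum 5, which forces r2c3 = 2.
Row 2 already has 2, leaving r2c5 = 4.
Column 5 already has 4, which forces r3c5 = 2.
The 4 cells of cage c must have sum 10; hence r1c2 = 2.
Cage c needs sum 10, which forces r1c3 = 3.
The 4 cells of cage c must have sum 10, leaving r1c4 = 4.
Column 5 now contains 2, which forces r1c5 = 1.
Row 2 already has 2; hence r2c1 = 1.
Column 1 now contains 1, leaving r3c1 = 3.
Row 3 now contains 2, leaving r3c2 = 4.
Row 3 now contains 4, which forces r3c3 = 1.
Row 3 now contains 1; hence r3c4 = 5.
Cage e needs two cells with difference 1, so r4c1 = 2.
4 is placed in column 2, so r4c2 = 3.
Column 3 already has 1, so r4c3 = 4.
Column 4 already has 5; hence r4c4 = 1.
1 is placed in column 5; hence r4c5 = 5.
Completed grid: 5 2 3 4 1 / 1 5 2 3 4 / 3 4 1 5 2 / 2 3 4 1 5 / 4 1 5 2 3.

1 5 2 3 4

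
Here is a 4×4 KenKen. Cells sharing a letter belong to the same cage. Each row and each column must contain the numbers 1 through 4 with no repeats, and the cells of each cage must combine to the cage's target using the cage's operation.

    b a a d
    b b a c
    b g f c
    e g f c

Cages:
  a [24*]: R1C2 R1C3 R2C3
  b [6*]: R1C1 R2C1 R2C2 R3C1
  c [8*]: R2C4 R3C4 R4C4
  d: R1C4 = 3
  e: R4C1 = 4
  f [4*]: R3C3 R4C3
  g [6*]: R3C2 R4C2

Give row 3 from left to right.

D is a freebie, leaving R1C4 = 3.
Cage b needs product 6, so R2C2 = 1.
Cage e is given, so R4C1 = 4.
Row 4 already has 4; hence R4C3 = 1.
Row 4 now contains 1, leaving R4C4 = 2.
The 3 cells of cage a must have product 24, which forces R2C3 = 3.
2 is placed in column 4, so R2C4 = 4.
The two cells of cage g must have product 6; hence R3C2 = 2.
1 is placed in column 3, so R3C3 = 4.
Cage c needs product 8, leaving R3C4 = 1.
Row 4 now contains 2, leaving R4C2 = 3.
Cage b needs product 6, leaving R1C1 = 1.
Column 2 now contains 2, so R1C2 = 4.
Column 3 already has 4, leaving R1C3 = 2.
Row 2 now contains 3; hence R2C1 = 2.
Row 3 already has 1, leaving R3C1 = 3.
Completed grid: 1 4 2 3 / 2 1 3 4 / 3 2 4 1 / 4 3 1 2.

3 2 4 1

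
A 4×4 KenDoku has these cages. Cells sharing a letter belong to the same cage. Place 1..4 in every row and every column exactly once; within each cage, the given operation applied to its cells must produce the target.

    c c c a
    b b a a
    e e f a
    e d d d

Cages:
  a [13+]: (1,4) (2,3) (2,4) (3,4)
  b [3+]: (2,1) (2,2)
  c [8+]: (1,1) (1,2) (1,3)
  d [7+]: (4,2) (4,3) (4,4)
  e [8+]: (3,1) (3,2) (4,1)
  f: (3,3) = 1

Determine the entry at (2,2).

2

The 4 cells of cage a must have sum 13, so (2,3) = 4.
Cage f is given; hence (3,3) = 1.
Column 3 now contains 1, leaving (4,3) = 2.
Column 3 now contains 1, so (1,3) = 3.
Row 1 needs a 2, and only (1,4) is open for it.
2 is placed in column 4; hence (2,4) = 3.
Cage a needs sum 13, which forces (3,4) = 4.
4 is placed in column 4, so (4,4) = 1.
Cage e has sum 8, which forces (3,1) = 2.
4 is placed in row 3, which forces (3,2) = 3.
Row 4 now contains 1; hence (4,1) = 3.
Row 4 now contains 1; hence (4,2) = 4.
Cage c has sum 8, so (1,1) = 4.
Column 2 already has 4; hence (1,2) = 1.
2 is placed in column 1, which forces (2,1) = 1.
The two cells of cage b must have sum 3, leaving (2,2) = 2.
Completed grid: 4 1 3 2 / 1 2 4 3 / 2 3 1 4 / 3 4 2 1.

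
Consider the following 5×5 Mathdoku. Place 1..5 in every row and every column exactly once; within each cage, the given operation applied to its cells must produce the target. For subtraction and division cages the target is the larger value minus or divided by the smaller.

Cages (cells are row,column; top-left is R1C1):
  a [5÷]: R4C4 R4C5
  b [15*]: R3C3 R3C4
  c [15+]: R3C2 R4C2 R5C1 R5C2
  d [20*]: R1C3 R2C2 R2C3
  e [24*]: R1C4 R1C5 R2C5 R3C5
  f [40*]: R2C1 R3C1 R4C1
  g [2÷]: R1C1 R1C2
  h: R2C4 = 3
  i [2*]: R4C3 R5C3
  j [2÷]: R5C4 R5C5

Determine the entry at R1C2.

2

Cage h is given, so R2C4 = 3.
Column 4 already has 3; hence R3C4 = 5.
Column 4 now contains 5, leaving R4C4 = 1.
Row 4 now contains 1; hence R4C5 = 5.
Cage f has product 40, which forces R2C1 = 5.
5 is placed in row 3; hence R3C3 = 3.
Row 4 now contains 1, which forces R4C3 = 2.
Cage c has sum 15; hence R5C2 = 5.
The two cells of cage i must have product 2, so R5C3 = 1.
The 3 cells of cage d must have product 20; hence R1C3 = 5.
The 4 cells of cage e must have product 24; hence R1C5 = 3.
Cage d has product 20, leaving R2C2 = 1.
1 is placed in column 3; hence R2C3 = 4.
Row 2 already has 4, leaving R2C5 = 2.
Cage f needs product 40, leaving R3C1 = 2.
Row 3 now contains 2; hence R3C2 = 4.
Row 3 now contains 4, so R3C5 = 1.
2 is placed in row 4, which forces R4C1 = 4.
Column 2 now contains 4, which forces R4C2 = 3.
Column 1 now contains 4; hence R5C1 = 3.
Column 5 already has 2, so R5C5 = 4.
Column 1 now contains 4, leaving R1C1 = 1.
Column 2 now contains 4, so R1C2 = 2.
The 4 cells of cage e must have product 24, leaving R1C4 = 4.
Row 5 already has 4, which forces R5C4 = 2.
The full grid is 1 2 5 4 3 / 5 1 4 3 2 / 2 4 3 5 1 / 4 3 2 1 5 / 3 5 1 2 4.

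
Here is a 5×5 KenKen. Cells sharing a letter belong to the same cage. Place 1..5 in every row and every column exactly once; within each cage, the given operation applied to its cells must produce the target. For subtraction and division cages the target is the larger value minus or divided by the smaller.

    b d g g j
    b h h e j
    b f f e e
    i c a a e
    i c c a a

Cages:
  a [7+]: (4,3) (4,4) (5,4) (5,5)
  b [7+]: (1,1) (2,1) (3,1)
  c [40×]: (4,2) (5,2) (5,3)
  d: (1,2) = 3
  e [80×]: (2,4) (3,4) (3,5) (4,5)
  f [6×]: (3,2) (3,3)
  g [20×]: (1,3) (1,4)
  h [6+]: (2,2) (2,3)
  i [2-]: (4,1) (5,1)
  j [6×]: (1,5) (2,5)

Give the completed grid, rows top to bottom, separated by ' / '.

1 3 4 5 2 / 2 1 5 4 3 / 4 2 3 1 5 / 3 5 1 2 4 / 5 4 2 3 1

Cage d is a single given cell, which forces (1,2) = 3.
3 is placed in row 1, which forces (1,5) = 2.
2 is placed in column 5, leaving (2,5) = 3.
Column 2 now contains 3; hence (3,2) = 2.
Row 3 now contains 2, so (3,3) = 3.
Column 5 now contains 3, which forces (5,5) = 1.
Cage b has sum 7, leaving (2,1) = 2.
The 3 cells of cage c must have product 40, so (5,3) = 2.
Row 5 already has 2, so (5,4) = 3.
The two cells of cage i must have difference 2, leaving (4,1) = 3.
Column 3 now contains 2, so (4,3) = 1.
Cage a needs sum 7, leaving (4,4) = 2.
Cage i needs two cells with difference 2; hence (5,1) = 5.
5 is placed in row 5, so (5,2) = 4.
The two cells of cage h must have sum 6, so (2,2) = 1.
Column 3 now contains 1, which forces (2,3) = 5.
Row 2 now contains 1, so (2,4) = 4.
Column 4 now contains 4, which forces (3,4) = 1.
Column 2 already has 4; hence (4,2) = 5.
Row 4 now contains 5, which forces (4,5) = 4.
Cage b has sum 7; hence (1,1) = 1.
Column 3 now contains 5, leaving (1,3) = 4.
Column 4 now contains 4, so (1,4) = 5.
1 is placed in row 3, which forces (3,1) = 4.
Column 5 now contains 4, leaving (3,5) = 5.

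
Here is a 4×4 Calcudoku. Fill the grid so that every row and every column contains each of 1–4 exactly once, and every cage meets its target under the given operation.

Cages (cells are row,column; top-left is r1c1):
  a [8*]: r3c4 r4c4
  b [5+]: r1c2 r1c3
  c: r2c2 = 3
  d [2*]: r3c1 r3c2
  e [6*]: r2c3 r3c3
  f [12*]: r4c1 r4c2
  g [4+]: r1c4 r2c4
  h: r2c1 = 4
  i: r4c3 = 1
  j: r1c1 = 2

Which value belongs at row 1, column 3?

Cage j is a single given cell, which forces r1c1 = 2.
Cage h is a single given cell, leaving r2c1 = 4.
Cage c is given, so r2c2 = 3.
Row 2 already has 3, so r2c3 = 2.
Row 2 already has 3, leaving r2c4 = 1.
2 is placed in column 1; hence r3c1 = 1.
Row 3 now contains 1, which forces r3c2 = 2.
2 is placed in column 3; hence r3c3 = 3.
Row 3 now contains 2, so r3c4 = 4.
Column 1 now contains 4, leaving r4c1 = 3.
Column 2 now contains 3; hence r4c2 = 4.
I is a freebie, so r4c3 = 1.
Column 4 now contains 4, which forces r4c4 = 2.
4 is placed in column 2, so r1c2 = 1.
Column 3 now contains 1; hence r1c3 = 4.
1 is placed in column 4, leaving r1c4 = 3.
The full grid is 2 1 4 3 / 4 3 2 1 / 1 2 3 4 / 3 4 1 2.

4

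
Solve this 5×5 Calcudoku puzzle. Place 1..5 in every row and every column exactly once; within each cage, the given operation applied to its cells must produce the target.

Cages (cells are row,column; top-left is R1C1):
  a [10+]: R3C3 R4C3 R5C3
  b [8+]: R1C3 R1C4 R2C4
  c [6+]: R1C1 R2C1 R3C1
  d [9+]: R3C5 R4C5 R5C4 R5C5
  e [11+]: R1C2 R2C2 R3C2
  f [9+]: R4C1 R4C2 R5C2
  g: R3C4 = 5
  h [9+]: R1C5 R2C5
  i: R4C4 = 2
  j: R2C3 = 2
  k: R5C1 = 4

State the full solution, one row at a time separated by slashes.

1 2 3 4 5 / 3 5 2 1 4 / 2 4 1 5 3 / 5 3 4 2 1 / 4 1 5 3 2

J is a freebie, leaving R2C3 = 2.
Cage g is given, leaving R3C4 = 5.
Cage i is a single given cell, which forces R4C4 = 2.
Cage k is a single given cell, leaving R5C1 = 4.
Column 1 needs a 5, and only R4C1 is open for it.
Cage a needs sum 10, so R5C3 = 5.
The only place for 2 in row 5 is R5C5.
Cage d needs sum 9, so R5C4 = 3.
Cage b needs sum 8; hence R1C3 = 3.
Cage f has sum 9, leaving R4C2 = 3.
3 is placed in row 4; hence R4C5 = 1.
Row 5 now contains 3, which forces R5C2 = 1.
The 3 cells of cage a must have sum 10, leaving R3C3 = 1.
Column 5 already has 1, which forces R3C5 = 3.
Row 4 now contains 1, which forces R4C3 = 4.
Cage c needs sum 6; hence R1C1 = 1.
1 is placed in row 1, leaving R1C4 = 4.
Row 1 already has 4, leaving R1C5 = 5.
The 3 cells of cage c must have sum 6; hence R2C1 = 3.
Column 4 now contains 4, leaving R2C4 = 1.
5 is placed in column 5, which forces R2C5 = 4.
Row 3 now contains 3, which forces R3C1 = 2.
Row 3 already has 2, leaving R3C2 = 4.
Row 1 now contains 5, which forces R1C2 = 2.
4 is placed in row 2, which forces R2C2 = 5.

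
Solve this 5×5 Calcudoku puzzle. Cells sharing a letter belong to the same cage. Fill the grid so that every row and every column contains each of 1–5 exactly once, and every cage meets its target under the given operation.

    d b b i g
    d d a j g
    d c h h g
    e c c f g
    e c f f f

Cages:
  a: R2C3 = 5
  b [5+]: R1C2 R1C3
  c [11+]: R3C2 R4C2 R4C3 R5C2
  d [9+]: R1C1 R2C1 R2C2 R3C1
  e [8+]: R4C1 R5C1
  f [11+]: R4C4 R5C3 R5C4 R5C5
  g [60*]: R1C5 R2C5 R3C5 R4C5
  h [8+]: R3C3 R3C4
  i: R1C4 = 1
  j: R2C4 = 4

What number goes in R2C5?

3

I is a freebie, which forces R1C4 = 1.
A is a freebie, which forces R2C3 = 5.
Cage j is a single given cell; hence R2C4 = 4.
Column 3 now contains 5, so R3C3 = 3.
3 is placed in row 3; hence R3C4 = 5.
Cage b's pair has sum 5, so R1C2 = 3.
The two cells of cage b must have sum 5, which forces R1C3 = 2.
Column 1 needs a 4, and only R1C1 is open for it.
Row 1 already has 4, so R1C5 = 5.
Column 5 now contains 5, which forces R5C5 = 2.
Cage f has sum 11, which forces R4C4 = 2.
Cage f needs sum 11, so R5C3 = 4.
2 is placed in row 5, which forces R5C4 = 3.
The two cells of cage e must have sum 8, so R4C1 = 3.
4 is placed in column 3, which forces R4C3 = 1.
Row 4 now contains 1, so R4C5 = 4.
3 is placed in row 5; hence R5C1 = 5.
Row 5 already has 5, leaving R5C2 = 1.
Column 1 now contains 3, leaving R2C1 = 1.
1 is placed in column 2, so R2C2 = 2.
The 4 cells of cage g must have product 60, leaving R2C5 = 3.
The 4 cells of cage d must have sum 9, so R3C1 = 2.
1 is placed in column 2, so R3C2 = 4.
Column 5 already has 4, leaving R3C5 = 1.
Row 4 now contains 4, so R4C2 = 5.
Filled in: 4 3 2 1 5 / 1 2 5 4 3 / 2 4 3 5 1 / 3 5 1 2 4 / 5 1 4 3 2.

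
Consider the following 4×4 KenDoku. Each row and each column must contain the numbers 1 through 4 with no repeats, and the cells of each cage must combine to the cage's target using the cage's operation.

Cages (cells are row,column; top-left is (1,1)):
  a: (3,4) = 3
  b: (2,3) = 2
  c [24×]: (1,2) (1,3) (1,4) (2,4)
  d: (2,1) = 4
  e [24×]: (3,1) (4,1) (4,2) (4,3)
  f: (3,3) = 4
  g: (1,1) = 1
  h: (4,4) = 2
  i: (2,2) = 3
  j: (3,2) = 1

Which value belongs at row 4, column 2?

Cage g is a single given cell, which forces (1,1) = 1.
Cage d is given, which forces (2,1) = 4.
Cage i is a single given cell, leaving (2,2) = 3.
B is a freebie, which forces (2,3) = 2.
2 is placed in row 2, leaving (2,4) = 1.
Cage j is given; hence (3,2) = 1.
Cage f is given, leaving (3,3) = 4.
Cage a is a single given cell, so (3,4) = 3.
Cage h is given; hence (4,4) = 2.
Cage c needs product 24, leaving (1,2) = 2.
Column 3 already has 4; hence (1,3) = 3.
2 is placed in column 4, leaving (1,4) = 4.
3 is placed in row 3; hence (3,1) = 2.
Row 4 now contains 2, so (4,1) = 3.
Row 4 now contains 2; hence (4,2) = 4.
Cage e needs product 24, which forces (4,3) = 1.
The full grid is 1 2 3 4 / 4 3 2 1 / 2 1 4 3 / 3 4 1 2.

4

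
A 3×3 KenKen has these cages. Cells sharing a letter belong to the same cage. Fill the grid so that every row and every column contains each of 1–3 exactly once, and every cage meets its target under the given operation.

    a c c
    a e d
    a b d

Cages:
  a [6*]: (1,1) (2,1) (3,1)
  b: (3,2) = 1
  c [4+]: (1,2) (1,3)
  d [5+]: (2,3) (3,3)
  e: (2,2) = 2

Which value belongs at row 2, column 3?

3

Cage e is given, leaving (2,2) = 2.
Row 2 already has 2; hence (2,3) = 3.
Cage b is given, which forces (3,2) = 1.
Column 3 now contains 3, so (3,3) = 2.
Cage a has product 6, so (1,1) = 2.
1 is placed in column 2; hence (1,2) = 3.
Column 3 now contains 3, so (1,3) = 1.
3 is placed in row 2, which forces (2,1) = 1.
2 is placed in row 3, so (3,1) = 3.
The full grid is 2 3 1 / 1 2 3 / 3 1 2.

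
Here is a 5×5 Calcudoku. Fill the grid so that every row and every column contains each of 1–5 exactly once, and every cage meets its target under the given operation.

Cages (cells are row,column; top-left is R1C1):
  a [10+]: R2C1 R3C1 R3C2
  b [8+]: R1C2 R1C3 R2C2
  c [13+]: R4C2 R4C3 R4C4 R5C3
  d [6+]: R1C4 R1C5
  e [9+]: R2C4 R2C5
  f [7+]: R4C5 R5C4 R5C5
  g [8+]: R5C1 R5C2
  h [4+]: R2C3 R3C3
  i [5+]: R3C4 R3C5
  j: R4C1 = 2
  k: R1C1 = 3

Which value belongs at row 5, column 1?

5

Cage k is given, leaving R1C1 = 3.
Cage j is given; hence R4C1 = 2.
Column 1 already has 3; hence R5C1 = 5.
5 is placed in row 5, leaving R5C2 = 3.
The 3 cells of cage a must have sum 10, so R3C2 = 5.
Row 2 needs a 2, and only R2C2 is open for it.
The only place for 3 in row 2 is R2C3.
Column 3 now contains 3, leaving R3C3 = 1.
Column 3 now contains 3, leaving R4C3 = 5.
Cage c needs sum 13, which forces R4C4 = 3.
Column 3 already has 1, leaving R5C3 = 4.
Cage b has sum 8; hence R1C2 = 4.
Column 3 now contains 5, leaving R1C3 = 2.
The 3 cells of cage a must have sum 10; hence R2C1 = 1.
Row 3 already has 1; hence R3C1 = 4.
Cage i's pair has sum 5, leaving R3C4 = 2.
Cage i needs two cells with sum 5, so R3C5 = 3.
Cage c has sum 13, which forces R4C2 = 1.
The 3 cells of cage f must have sum 7; hence R4C5 = 4.
Column 4 now contains 2; hence R5C4 = 1.
1 is placed in row 5; hence R5C5 = 2.
Column 4 already has 1, so R1C4 = 5.
Cage d needs two cells with sum 6, which forces R1C5 = 1.
The two cells of cage e must have sum 9; hence R2C4 = 4.
Column 5 now contains 4, so R2C5 = 5.
Completed grid: 3 4 2 5 1 / 1 2 3 4 5 / 4 5 1 2 3 / 2 1 5 3 4 / 5 3 4 1 2.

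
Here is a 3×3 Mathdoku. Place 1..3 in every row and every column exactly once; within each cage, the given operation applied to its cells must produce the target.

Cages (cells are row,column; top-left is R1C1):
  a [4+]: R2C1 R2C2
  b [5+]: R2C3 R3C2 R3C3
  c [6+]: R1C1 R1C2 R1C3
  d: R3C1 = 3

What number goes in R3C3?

1

D is a freebie, which forces R3C1 = 3.
Row 3 now contains 3, so R3C3 = 1.
Column 1 already has 3, which forces R2C1 = 1.
Cage a's pair has sum 4, so R2C2 = 3.
Column 3 now contains 1; hence R2C3 = 2.
1 is placed in row 3, leaving R3C2 = 2.
Column 1 now contains 1, which forces R1C1 = 2.
Column 2 now contains 2; hence R1C2 = 1.
2 is placed in column 3, leaving R1C3 = 3.
The full grid is 2 1 3 / 1 3 2 / 3 2 1.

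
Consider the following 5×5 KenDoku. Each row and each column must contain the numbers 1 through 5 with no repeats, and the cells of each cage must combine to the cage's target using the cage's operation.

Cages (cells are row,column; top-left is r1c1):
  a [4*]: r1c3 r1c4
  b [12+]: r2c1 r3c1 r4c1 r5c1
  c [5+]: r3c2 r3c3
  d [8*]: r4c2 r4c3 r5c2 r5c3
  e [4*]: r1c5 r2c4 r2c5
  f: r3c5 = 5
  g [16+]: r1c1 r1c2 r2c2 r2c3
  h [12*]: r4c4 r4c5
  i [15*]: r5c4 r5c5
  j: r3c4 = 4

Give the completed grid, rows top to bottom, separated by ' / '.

3 5 4 1 2 / 4 3 5 2 1 / 1 2 3 4 5 / 5 1 2 3 4 / 2 4 1 5 3

J is a freebie, which forces r3c4 = 4.
Cage f is a single given cell, so r3c5 = 5.
Column 4 already has 4, leaving r4c4 = 3.
Row 4 already has 3, so r4c5 = 4.
3 is placed in column 4, which forces r5c4 = 5.
5 is placed in column 5; hence r5c5 = 3.
Cage a's pair has product 4; hence r1c3 = 4.
Column 4 already has 4, which forces r1c4 = 1.
Cage e has product 4, so r1c5 = 2.
The 3 cells of cage e must have product 4, leaving r2c4 = 2.
Column 5 already has 4, which forces r2c5 = 1.
4 is placed in column 3; hence r5c3 = 1.
Cage d has product 8, leaving r4c2 = 1.
Column 3 now contains 1, which forces r4c3 = 2.
Row 5 already has 1, so r5c2 = 4.
Cage b has sum 12, leaving r2c1 = 4.
Cage b needs sum 12, which forces r3c1 = 1.
Cage c needs two cells with sum 5, which forces r3c2 = 2.
2 is placed in column 3, which forces r3c3 = 3.
Row 4 already has 2; hence r4c1 = 5.
4 is placed in row 5, which forces r5c1 = 2.
5 is placed in column 1, so r1c1 = 3.
Cage g has sum 16, leaving r1c2 = 5.
Cage g has sum 16, which forces r2c2 = 3.
Column 3 already has 3; hence r2c3 = 5.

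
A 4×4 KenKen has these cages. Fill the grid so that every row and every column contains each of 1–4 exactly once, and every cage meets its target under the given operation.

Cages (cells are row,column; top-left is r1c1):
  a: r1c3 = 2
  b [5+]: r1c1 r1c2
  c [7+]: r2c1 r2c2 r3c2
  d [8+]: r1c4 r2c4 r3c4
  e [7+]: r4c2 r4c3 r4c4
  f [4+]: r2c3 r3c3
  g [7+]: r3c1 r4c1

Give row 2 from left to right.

Cage a is given, which forces r1c3 = 2.
In row 1, 3 can only go at r1c4, so r1c4 = 3.
The only place for 2 in row 3 is r3c2.
Cage e needs sum 7, so r4c4 = 2.
In row 2, 2 can only go at r2c1, so r2c1 = 2.
Cage c has sum 7; hence r2c2 = 3.
Row 2 already has 3, leaving r2c3 = 1.
Row 2 already has 1, leaving r2c4 = 4.
Column 3 now contains 1; hence r3c3 = 3.
Column 4 now contains 4, which forces r3c4 = 1.
Column 3 now contains 1, so r4c3 = 4.
Row 3 now contains 3; hence r3c1 = 4.
Row 4 now contains 4; hence r4c1 = 3.
Row 4 now contains 4; hence r4c2 = 1.
Column 1 now contains 4; hence r1c1 = 1.
1 is placed in column 2, leaving r1c2 = 4.
Completed grid: 1 4 2 3 / 2 3 1 4 / 4 2 3 1 / 3 1 4 2.

2 3 1 4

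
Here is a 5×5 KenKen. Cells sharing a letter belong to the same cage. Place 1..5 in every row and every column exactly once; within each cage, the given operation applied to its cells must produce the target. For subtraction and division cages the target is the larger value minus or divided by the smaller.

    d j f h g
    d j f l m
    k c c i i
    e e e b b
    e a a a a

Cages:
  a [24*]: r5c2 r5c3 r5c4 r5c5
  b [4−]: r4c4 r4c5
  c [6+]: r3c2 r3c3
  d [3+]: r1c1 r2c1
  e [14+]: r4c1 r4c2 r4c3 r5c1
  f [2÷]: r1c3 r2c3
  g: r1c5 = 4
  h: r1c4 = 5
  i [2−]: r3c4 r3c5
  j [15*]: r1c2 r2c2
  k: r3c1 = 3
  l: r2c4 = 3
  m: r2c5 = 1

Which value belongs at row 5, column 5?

Cage h is given; hence r1c4 = 5.
Cage g is given, so r1c5 = 4.
L is a freebie; hence r2c4 = 3.
Cage m is a single given cell; hence r2c5 = 1.
K is a freebie, which forces r3c1 = 3.
Column 4 already has 5, leaving r4c4 = 1.
Column 5 now contains 1, leaving r4c5 = 5.
Cage d needs two cells with sum 3, which forces r1c1 = 1.
Row 1 already has 5; hence r1c2 = 3.
Row 1 already has 1; hence r1c3 = 2.
Row 2 now contains 1; hence r2c1 = 2.
Row 2 now contains 3, so r2c2 = 5.
Column 3 already has 2; hence r2c3 = 4.
The two cells of cage i must have difference 2; hence r3c4 = 4.
Column 5 already has 5; hence r3c5 = 2.
2 is placed in column 1, leaving r4c1 = 4.
Row 4 now contains 4, leaving r4c2 = 2.
Column 3 now contains 4; hence r4c3 = 3.
Cage e has sum 14, which forces r5c1 = 5.
Column 3 already has 3, which forces r5c3 = 1.
Column 4 already has 4, which forces r5c4 = 2.
Column 5 now contains 2, which forces r5c5 = 3.
Row 3 now contains 2; hence r3c2 = 1.
1 is placed in column 3, leaving r3c3 = 5.
Row 5 now contains 1, leaving r5c2 = 4.
Completed grid: 1 3 2 5 4 / 2 5 4 3 1 / 3 1 5 4 2 / 4 2 3 1 5 / 5 4 1 2 3.

3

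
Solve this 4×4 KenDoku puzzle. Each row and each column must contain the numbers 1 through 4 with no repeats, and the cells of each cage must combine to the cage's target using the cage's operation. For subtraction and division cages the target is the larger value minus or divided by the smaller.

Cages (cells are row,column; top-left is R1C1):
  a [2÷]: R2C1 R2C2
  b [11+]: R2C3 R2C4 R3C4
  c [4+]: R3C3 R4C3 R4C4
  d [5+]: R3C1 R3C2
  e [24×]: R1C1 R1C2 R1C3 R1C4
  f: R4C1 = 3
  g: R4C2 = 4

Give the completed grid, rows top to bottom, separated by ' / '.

4 1 3 2 / 1 2 4 3 / 2 3 1 4 / 3 4 2 1

Cage b needs sum 11, so R2C3 = 4.
The 3 cells of cage b must have sum 11; hence R2C4 = 3.
Cage c has sum 4, so R3C3 = 1.
The 3 cells of cage b must have sum 11; hence R3C4 = 4.
F is a freebie, leaving R4C1 = 3.
G is a freebie, so R4C2 = 4.
Cage c needs sum 4, leaving R4C3 = 2.
The 3 cells of cage c must have sum 4, which forces R4C4 = 1.
Cage e needs product 24, leaving R1C1 = 4.
Cage e has product 24, which forces R1C2 = 1.
Column 3 now contains 2, which forces R1C3 = 3.
Column 4 now contains 1, which forces R1C4 = 2.
Column 2 now contains 1; hence R2C2 = 2.
Column 1 now contains 3, leaving R3C1 = 2.
Cage d needs two cells with sum 5, which forces R3C2 = 3.
2 is placed in row 2; hence R2C1 = 1.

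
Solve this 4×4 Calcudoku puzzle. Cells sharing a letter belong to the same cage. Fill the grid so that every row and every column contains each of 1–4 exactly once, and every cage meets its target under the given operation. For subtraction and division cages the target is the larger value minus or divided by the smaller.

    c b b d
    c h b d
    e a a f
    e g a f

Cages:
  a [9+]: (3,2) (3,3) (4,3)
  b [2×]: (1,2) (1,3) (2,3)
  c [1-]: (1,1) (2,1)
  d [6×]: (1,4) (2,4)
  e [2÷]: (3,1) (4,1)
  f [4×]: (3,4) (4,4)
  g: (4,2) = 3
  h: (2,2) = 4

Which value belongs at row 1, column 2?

Cage b needs product 2; hence (1,2) = 1.
Cage b has product 2, so (1,3) = 2.
2 is placed in row 1, so (1,4) = 3.
H is a freebie, leaving (2,2) = 4.
Cage b needs product 2, which forces (2,3) = 1.
Column 4 already has 3, so (2,4) = 2.
Cage g is given, leaving (4,2) = 3.
3 is placed in row 4, so (4,3) = 4.
Row 4 now contains 4, which forces (4,4) = 1.
Row 1 now contains 3; hence (1,1) = 4.
2 is placed in row 2, which forces (2,1) = 3.
Column 1 now contains 4, so (3,1) = 1.
Column 2 already has 3, so (3,2) = 2.
4 is placed in column 3, leaving (3,3) = 3.
Column 4 already has 1; hence (3,4) = 4.
1 is placed in row 4, leaving (4,1) = 2.
Filled in: 4 1 2 3 / 3 4 1 2 / 1 2 3 4 / 2 3 4 1.

1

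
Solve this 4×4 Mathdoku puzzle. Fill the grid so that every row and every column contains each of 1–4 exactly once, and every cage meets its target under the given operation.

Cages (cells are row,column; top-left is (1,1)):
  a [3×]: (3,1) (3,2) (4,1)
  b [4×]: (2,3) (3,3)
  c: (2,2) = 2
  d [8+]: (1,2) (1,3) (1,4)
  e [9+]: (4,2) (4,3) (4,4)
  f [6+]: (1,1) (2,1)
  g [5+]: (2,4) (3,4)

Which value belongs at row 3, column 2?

Cage c is a single given cell, so (2,2) = 2.
The 3 cells of cage a must have product 3; hence (3,1) = 3.
Cage a has product 3, which forces (3,2) = 1.
Row 3 now contains 1, which forces (3,3) = 4.
4 is placed in row 3, so (3,4) = 2.
Cage a needs product 3; hence (4,1) = 1.
The two cells of cage f must have sum 6, which forces (1,1) = 2.
Row 2 now contains 2; hence (2,1) = 4.
4 is placed in column 3; hence (2,3) = 1.
Cage g needs two cells with sum 5, leaving (2,4) = 3.
Cage e needs sum 9, leaving (4,3) = 2.
Column 4 already has 3, so (4,4) = 4.
The 3 cells of cage d must have sum 8, leaving (1,2) = 4.
Column 3 now contains 1, leaving (1,3) = 3.
4 is placed in column 4, so (1,4) = 1.
Row 4 already has 4, so (4,2) = 3.
The full grid is 2 4 3 1 / 4 2 1 3 / 3 1 4 2 / 1 3 2 4.

1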